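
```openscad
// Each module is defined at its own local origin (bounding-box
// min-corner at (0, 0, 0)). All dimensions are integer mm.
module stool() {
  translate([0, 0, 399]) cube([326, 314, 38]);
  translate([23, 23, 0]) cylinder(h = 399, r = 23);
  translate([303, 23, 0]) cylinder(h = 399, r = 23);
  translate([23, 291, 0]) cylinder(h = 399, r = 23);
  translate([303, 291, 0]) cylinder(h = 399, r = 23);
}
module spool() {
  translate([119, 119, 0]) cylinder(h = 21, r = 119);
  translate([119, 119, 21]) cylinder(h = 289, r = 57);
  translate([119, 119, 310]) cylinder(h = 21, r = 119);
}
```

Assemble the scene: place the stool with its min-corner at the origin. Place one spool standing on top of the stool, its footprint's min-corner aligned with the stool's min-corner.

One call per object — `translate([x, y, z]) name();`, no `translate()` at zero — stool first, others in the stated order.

stool();
translate([0, 0, 437]) spool();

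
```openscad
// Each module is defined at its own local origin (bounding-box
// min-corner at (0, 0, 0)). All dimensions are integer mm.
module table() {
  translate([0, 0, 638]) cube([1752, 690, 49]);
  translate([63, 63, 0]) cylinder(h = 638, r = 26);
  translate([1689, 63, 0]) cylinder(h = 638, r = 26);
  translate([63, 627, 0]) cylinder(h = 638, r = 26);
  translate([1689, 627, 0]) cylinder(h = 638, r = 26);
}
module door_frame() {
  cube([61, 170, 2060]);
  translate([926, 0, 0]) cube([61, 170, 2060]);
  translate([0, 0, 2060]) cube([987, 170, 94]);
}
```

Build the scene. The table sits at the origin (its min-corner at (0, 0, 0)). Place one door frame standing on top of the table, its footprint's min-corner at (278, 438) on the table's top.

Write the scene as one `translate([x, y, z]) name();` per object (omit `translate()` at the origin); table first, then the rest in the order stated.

table();
translate([278, 438, 687]) door_frame();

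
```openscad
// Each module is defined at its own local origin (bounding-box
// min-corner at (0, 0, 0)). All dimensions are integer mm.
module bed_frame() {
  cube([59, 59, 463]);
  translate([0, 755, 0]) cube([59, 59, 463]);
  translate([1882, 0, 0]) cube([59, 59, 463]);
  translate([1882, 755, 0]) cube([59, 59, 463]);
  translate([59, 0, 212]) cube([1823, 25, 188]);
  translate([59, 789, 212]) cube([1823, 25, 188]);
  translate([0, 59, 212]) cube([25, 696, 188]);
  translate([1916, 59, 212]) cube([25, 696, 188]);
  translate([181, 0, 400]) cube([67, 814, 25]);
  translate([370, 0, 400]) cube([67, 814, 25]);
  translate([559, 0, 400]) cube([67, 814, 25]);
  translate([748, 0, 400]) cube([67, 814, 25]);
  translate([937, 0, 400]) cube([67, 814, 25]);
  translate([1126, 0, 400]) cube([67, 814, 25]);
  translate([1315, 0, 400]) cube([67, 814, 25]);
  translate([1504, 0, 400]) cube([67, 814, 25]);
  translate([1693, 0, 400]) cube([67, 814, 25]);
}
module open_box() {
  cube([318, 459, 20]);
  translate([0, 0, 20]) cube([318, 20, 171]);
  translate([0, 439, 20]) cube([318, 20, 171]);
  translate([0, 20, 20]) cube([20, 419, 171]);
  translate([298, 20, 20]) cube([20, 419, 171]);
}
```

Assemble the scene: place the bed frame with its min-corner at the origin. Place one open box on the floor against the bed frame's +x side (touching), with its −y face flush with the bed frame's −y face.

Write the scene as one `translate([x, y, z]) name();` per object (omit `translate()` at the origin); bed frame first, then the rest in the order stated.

bed_frame();
translate([1941, 0, 0]) open_box();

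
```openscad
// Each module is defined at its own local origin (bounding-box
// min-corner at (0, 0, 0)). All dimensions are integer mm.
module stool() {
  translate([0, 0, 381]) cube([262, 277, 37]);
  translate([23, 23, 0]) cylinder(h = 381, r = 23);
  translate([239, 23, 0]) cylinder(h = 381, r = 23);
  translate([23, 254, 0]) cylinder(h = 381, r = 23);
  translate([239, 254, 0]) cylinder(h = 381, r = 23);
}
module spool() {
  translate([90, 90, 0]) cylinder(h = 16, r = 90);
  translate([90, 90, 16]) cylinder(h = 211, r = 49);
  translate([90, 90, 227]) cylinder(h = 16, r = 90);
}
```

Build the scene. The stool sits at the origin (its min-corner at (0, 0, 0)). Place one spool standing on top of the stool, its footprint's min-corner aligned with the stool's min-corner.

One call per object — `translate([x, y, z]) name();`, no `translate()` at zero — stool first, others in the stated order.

stool();
translate([0, 0, 418]) spool();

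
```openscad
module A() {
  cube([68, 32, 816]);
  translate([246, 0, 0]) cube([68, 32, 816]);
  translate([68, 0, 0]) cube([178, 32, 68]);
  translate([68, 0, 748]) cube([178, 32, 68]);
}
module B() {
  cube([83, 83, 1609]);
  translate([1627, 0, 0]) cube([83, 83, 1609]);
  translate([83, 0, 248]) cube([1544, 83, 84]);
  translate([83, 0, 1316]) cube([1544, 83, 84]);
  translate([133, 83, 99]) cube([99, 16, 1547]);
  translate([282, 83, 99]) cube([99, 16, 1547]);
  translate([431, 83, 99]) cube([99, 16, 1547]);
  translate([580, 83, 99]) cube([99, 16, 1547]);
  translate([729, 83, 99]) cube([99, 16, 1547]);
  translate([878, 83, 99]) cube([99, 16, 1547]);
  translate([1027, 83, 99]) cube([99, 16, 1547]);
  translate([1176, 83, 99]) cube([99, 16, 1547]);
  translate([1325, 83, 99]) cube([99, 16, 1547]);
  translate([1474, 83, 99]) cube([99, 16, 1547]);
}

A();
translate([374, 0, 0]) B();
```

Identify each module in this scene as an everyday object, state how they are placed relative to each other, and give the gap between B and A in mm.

A is a picture frame. B is a fence section. The fence section is on the floor beside the picture frame on its +x side. The gap between the fence section and the picture frame is 60 mm.

The fence section's nearest face is 60 mm from the picture frame's +x face.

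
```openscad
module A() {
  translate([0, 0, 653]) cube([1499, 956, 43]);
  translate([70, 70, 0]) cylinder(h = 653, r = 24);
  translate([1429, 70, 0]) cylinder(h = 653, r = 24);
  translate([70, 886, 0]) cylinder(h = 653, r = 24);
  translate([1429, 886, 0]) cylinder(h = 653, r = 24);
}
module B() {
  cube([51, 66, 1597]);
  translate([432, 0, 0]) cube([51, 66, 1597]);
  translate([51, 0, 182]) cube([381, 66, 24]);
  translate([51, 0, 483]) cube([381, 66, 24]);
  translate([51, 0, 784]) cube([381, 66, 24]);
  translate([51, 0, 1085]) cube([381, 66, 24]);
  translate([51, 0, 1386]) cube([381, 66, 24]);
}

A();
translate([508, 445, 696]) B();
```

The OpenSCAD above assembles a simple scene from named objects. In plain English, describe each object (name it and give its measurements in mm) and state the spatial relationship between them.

A is a rectangular dining table. The top is 1499×956×43 mm with its upper surface at z = 696 mm. It stands on four round legs of 48 mm diameter, each leg's bounding box inset 46 mm from the nearest pair of top edges, running from the floor to the underside of the top.

B is a wooden ladder with two side rails of 51×66 mm section and 1597 mm height, set 483 mm apart overall. Between them run 5 rectangular rungs (66 mm deep, 24 mm thick), front faces flush with the rails' −y face. The bottom of the first rung is 182 mm above the floor and each subsequent rung is 301 mm higher than the one below.

The ladder is on top of the table, centred.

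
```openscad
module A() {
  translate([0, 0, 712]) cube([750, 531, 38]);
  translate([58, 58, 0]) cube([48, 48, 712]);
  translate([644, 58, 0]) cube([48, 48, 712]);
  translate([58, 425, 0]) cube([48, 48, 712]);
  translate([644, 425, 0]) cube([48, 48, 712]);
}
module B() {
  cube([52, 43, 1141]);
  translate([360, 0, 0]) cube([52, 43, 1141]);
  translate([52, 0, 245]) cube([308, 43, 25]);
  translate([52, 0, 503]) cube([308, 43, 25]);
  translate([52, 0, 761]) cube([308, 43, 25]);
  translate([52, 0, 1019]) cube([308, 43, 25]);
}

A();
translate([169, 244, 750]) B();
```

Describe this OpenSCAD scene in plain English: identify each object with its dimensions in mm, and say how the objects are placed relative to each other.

A is a rectangular dining table. The top is 750×531×38 mm with its upper surface at z = 750 mm. It stands on four 48×48 mm square legs, each inset 58 mm from the nearest pair of top edges, running from the floor to the underside of the top.

B is a wooden ladder with two side rails of 52×43 mm section and 1141 mm height, set 412 mm apart overall. Between them run 4 rectangular rungs (43 mm deep, 25 mm thick), front faces flush with the rails' −y face. The bottom of the first rung is 245 mm above the floor and each subsequent rung is 258 mm higher than the one below.

The ladder is on top of the table, centred.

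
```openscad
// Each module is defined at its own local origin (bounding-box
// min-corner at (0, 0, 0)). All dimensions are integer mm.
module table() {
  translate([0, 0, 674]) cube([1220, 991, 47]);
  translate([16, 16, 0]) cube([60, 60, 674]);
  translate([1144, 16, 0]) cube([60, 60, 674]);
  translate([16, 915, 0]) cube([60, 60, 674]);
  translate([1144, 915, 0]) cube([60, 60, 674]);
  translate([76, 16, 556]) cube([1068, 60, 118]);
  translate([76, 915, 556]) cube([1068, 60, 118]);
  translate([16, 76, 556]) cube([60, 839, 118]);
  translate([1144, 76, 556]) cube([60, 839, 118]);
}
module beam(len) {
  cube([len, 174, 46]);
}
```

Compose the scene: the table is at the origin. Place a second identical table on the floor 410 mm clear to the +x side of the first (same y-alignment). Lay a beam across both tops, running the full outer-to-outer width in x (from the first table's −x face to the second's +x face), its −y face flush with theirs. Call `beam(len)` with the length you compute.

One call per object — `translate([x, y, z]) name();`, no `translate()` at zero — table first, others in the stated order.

table();
translate([1630, 0, 0]) table();
translate([0, 0, 721]) beam(2850);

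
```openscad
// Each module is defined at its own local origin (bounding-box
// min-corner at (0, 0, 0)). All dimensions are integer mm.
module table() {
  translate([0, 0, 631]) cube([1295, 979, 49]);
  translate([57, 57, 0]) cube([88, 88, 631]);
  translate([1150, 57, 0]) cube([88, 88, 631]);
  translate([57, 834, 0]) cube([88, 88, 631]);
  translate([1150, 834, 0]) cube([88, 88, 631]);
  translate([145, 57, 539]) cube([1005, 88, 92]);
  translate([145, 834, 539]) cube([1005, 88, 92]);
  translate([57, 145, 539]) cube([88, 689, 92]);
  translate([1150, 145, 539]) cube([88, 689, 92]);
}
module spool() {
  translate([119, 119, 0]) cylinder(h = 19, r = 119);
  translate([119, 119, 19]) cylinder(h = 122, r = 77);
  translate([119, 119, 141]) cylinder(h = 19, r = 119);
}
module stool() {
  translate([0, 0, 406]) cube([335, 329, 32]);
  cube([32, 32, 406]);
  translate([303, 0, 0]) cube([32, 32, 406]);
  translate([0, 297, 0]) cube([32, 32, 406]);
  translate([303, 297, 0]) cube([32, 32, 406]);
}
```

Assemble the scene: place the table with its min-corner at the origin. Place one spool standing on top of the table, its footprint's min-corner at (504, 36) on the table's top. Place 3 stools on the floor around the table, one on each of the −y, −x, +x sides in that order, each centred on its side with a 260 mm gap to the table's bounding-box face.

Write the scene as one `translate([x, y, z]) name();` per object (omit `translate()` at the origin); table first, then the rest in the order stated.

table();
translate([504, 36, 680]) spool();
translate([480, -589, 0]) stool();
translate([-595, 325, 0]) stool();
translate([1555, 325, 0]) stool();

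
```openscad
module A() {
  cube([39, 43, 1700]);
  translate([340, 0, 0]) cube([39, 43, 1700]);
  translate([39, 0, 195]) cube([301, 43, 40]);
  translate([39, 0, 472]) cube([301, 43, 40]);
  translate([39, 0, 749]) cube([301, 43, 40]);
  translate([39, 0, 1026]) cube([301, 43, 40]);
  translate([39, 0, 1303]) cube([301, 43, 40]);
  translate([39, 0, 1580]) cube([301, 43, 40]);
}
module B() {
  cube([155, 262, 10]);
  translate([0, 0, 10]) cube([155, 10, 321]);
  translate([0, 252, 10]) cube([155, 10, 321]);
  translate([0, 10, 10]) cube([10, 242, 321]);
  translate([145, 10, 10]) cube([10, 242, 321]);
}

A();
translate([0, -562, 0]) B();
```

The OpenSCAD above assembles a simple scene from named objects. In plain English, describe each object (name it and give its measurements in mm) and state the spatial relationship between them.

A is a wooden ladder with two side rails of 39×43 mm section and 1700 mm height, set 379 mm apart overall. Between them run 6 rectangular rungs (43 mm deep, 40 mm thick), front faces flush with the rails' −y face. The bottom of the first rung is 195 mm above the floor and each subsequent rung is 277 mm higher than the one below.

B is an open-topped rectangular box: outside dimensions 155×262×331 mm, with a uniform wall and base thickness of 10 mm. The base is a full 155×262 slab on the floor; four walls sit on top of the base. The front and back walls (the −y and +y sides) span the full width; the two side walls fit between them.

The open box is on the floor beside the ladder on its −y side.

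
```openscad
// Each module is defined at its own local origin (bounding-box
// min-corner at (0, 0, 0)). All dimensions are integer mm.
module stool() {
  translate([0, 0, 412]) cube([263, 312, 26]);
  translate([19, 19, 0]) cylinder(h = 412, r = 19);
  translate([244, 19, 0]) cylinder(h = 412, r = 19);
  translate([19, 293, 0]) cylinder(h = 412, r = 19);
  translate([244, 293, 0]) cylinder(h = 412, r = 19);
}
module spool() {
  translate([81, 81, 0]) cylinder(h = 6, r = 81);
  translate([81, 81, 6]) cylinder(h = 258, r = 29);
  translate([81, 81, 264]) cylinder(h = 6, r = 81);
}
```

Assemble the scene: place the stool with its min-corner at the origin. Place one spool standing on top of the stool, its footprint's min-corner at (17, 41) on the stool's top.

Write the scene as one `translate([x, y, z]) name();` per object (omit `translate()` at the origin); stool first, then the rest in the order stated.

stool();
translate([17, 41, 438]) spool();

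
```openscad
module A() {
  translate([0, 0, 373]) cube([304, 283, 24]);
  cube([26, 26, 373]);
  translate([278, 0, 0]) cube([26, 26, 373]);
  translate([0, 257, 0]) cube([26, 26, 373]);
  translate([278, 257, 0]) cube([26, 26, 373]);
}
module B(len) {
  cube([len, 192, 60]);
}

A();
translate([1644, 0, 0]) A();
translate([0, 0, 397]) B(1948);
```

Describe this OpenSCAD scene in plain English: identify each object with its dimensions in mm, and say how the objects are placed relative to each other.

A is a simple wooden stool: a rectangular seat 304 mm (x) by 283 mm (y), 24 mm thick, top face at z = 397 mm, on four square legs, each 26×26 mm in cross-section. The legs rest on z = 0, each flush with a corner of the seat.

B is a rectangular beam 1948 mm long (x), 192 mm deep (y), 60 mm thick (z).

The beam spans the tops of two stools placed 1340 mm apart, resting at z = 397 mm.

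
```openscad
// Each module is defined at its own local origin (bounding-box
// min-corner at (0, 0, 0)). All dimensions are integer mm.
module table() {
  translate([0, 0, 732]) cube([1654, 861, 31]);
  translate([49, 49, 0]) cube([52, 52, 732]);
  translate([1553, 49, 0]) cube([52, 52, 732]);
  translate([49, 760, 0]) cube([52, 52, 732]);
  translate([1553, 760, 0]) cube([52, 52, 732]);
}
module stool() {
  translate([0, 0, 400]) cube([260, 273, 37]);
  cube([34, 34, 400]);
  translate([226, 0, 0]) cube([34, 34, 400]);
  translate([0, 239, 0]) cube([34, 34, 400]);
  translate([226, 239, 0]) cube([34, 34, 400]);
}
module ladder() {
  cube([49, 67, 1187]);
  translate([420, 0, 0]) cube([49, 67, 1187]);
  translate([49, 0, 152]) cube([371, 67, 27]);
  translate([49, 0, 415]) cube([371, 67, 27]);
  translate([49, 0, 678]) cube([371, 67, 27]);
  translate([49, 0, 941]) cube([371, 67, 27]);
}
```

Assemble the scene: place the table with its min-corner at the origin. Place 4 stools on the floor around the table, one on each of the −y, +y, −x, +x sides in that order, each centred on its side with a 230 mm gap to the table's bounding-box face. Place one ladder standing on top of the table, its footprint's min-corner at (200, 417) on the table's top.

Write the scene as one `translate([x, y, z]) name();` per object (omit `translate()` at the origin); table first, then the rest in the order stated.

table();
translate([697, -503, 0]) stool();
translate([697, 1091, 0]) stool();
translate([-490, 294, 0]) stool();
translate([1884, 294, 0]) stool();
translate([200, 417, 763]) ladder();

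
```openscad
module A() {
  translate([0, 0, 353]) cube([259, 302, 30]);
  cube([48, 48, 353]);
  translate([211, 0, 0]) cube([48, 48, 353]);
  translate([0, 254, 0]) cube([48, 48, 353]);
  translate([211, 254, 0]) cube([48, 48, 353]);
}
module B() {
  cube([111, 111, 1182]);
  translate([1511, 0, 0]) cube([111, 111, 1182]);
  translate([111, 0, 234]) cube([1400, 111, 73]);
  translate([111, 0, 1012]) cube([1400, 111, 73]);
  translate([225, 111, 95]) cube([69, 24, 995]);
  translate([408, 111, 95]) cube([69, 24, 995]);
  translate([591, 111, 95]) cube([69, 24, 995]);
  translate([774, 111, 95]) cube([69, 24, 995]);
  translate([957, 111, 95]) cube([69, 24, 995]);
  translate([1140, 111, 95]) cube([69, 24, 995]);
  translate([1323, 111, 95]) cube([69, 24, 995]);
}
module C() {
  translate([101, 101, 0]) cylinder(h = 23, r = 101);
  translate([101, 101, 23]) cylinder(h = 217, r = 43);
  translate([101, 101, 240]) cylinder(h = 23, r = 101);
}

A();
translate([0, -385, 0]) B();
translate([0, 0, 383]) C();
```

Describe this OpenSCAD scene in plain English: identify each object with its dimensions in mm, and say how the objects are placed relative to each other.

A is a four-legged stool. The seat is a 259×302×30 mm slab whose top surface is at z = 383 mm; four square legs, each 48×48 mm in cross-section, run from the floor (z = 0) to the underside of the seat, each flush with a corner of the seat.

B is a fence section. Two 111×111 mm posts, 1182 mm tall, stand on the floor with a clear span of 1400 mm between their inner faces. Two horizontal rails of 111×73 mm section span the gap between the posts with their undersides at z = 234 mm and z = 1012 mm, flush with the posts' −y face. 7 pickets, each 69 mm wide, 24 mm thick and 995 mm tall, are fixed to the +y face of the rails with their bottoms at z = 95 mm, evenly spaced across the span with equal gaps (rounded down to the nearest mm) at the −x end and between each pair — any rounding remainder accumulates at the +x end.

C is a spool: two coaxial disc flanges of radius 101 mm and thickness 23 mm, joined by a core cylinder of radius 43 mm and height 217 mm. The lower flange rests on z = 0 and the three cylinders share a vertical axis.

The fence section is on the floor beside the stool on its −y side. The spool is on top of the stool.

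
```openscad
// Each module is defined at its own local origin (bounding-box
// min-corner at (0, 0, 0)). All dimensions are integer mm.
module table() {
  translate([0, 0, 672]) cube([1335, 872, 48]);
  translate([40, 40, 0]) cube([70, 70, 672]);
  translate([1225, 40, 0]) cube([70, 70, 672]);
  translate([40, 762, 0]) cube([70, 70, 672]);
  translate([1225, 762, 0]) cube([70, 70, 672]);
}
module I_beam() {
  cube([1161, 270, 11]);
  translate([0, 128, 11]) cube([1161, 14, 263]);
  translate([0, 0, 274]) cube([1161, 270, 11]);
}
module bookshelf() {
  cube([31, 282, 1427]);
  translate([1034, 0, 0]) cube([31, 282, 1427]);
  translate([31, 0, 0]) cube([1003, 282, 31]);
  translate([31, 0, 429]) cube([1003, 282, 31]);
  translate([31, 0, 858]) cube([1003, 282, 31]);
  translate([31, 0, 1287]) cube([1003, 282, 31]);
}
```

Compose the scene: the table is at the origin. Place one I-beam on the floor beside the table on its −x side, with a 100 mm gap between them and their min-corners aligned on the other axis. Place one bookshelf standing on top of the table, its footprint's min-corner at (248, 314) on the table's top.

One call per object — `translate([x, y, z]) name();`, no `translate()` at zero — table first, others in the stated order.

table();
translate([-1261, 0, 0]) I_beam();
translate([248, 314, 720]) bookshelf();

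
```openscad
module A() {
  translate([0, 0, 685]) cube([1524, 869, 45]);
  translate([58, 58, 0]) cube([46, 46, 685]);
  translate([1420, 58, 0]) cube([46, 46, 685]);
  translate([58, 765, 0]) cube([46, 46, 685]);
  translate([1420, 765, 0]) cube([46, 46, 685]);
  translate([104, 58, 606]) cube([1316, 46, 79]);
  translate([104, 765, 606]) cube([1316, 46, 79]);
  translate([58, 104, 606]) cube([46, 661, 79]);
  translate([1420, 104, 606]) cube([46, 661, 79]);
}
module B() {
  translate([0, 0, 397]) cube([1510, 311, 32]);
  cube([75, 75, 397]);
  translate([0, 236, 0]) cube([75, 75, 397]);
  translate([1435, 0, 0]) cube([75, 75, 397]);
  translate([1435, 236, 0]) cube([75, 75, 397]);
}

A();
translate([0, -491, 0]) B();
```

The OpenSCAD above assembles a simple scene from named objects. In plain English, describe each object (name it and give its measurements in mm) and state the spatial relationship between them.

A is a table with a 1524×869 mm rectangular top, 45 mm thick, top surface at z = 730 mm, supported by four 46×46 mm square legs, each inset 58 mm from the nearest pair of top edges, running from the floor. Four apron rails, 46 mm thick and 79 mm tall, run between adjacent legs with their top edges flush with the underside of the top and their outer faces flush with the legs' outer faces.

B is a bench: a 1510×311 mm seat slab, 32 mm thick, top at z = 429 mm, on four 75×75 mm square legs flush with the seat corners and standing on z = 0.

The bench is on the floor beside the table on its −y side.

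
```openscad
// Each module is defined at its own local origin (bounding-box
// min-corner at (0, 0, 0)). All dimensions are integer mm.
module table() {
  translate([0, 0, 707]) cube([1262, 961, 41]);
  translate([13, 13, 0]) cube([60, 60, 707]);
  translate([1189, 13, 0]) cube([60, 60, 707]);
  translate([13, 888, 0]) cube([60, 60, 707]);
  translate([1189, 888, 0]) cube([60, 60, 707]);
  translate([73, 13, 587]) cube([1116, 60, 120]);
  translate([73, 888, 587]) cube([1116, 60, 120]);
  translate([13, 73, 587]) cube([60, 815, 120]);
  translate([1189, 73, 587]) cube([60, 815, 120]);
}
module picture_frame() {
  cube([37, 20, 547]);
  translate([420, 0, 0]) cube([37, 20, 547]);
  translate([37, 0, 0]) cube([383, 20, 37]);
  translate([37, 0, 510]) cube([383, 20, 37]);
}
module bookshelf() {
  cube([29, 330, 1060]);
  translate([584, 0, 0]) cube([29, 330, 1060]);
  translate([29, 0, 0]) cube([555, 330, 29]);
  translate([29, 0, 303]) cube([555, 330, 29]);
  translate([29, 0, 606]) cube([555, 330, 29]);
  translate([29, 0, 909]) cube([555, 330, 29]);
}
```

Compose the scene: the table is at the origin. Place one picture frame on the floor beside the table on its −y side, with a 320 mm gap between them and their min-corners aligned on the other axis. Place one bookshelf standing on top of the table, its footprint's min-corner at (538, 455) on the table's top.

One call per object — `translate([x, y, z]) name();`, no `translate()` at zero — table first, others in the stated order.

table();
translate([0, -340, 0]) picture_frame();
translate([538, 455, 748]) bookshelf();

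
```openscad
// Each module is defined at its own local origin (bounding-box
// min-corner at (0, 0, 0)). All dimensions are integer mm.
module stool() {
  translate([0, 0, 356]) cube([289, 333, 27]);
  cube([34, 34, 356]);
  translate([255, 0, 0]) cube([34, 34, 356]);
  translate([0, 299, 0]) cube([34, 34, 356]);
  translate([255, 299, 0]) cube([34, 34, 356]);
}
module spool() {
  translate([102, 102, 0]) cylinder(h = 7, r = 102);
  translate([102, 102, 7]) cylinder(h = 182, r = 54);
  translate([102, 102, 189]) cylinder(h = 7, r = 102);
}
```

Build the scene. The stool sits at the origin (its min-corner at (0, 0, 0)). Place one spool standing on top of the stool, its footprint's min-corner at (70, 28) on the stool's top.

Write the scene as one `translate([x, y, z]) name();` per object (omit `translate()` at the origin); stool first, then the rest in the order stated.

stool();
translate([70, 28, 383]) spool();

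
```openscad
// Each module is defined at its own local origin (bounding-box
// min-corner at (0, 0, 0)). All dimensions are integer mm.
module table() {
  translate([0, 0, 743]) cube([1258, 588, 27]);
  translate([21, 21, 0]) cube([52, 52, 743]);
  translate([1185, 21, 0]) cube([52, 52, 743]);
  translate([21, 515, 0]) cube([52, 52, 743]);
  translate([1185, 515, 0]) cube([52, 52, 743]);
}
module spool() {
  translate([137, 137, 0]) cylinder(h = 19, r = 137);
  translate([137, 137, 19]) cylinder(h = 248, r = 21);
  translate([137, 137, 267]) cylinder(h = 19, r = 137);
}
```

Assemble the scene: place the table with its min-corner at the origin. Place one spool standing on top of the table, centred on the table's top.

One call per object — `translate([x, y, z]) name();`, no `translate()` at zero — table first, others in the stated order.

table();
translate([492, 157, 770]) spool();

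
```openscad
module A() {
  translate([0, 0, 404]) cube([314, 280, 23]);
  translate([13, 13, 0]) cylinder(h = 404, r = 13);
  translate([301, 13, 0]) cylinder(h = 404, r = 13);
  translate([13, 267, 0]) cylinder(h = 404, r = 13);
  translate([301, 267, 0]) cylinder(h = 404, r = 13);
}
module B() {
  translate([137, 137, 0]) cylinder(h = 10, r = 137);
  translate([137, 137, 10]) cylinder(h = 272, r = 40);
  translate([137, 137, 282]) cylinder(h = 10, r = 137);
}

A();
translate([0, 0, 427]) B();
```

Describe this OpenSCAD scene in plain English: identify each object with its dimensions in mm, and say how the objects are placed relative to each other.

A is a simple wooden stool: a rectangular seat 314 mm (x) by 280 mm (y), 23 mm thick, top face at z = 427 mm, on four round legs, each 26 mm in diameter. The legs rest on z = 0, each leg's axis is inset half a diameter from the nearest pair of seat edges (so the leg's bounding box is flush with the corner).

B is a spool: two coaxial disc flanges of radius 137 mm and thickness 10 mm, joined by a core cylinder of radius 40 mm and height 272 mm. The lower flange rests on z = 0 and the three cylinders share a vertical axis.

The spool is on top of the stool.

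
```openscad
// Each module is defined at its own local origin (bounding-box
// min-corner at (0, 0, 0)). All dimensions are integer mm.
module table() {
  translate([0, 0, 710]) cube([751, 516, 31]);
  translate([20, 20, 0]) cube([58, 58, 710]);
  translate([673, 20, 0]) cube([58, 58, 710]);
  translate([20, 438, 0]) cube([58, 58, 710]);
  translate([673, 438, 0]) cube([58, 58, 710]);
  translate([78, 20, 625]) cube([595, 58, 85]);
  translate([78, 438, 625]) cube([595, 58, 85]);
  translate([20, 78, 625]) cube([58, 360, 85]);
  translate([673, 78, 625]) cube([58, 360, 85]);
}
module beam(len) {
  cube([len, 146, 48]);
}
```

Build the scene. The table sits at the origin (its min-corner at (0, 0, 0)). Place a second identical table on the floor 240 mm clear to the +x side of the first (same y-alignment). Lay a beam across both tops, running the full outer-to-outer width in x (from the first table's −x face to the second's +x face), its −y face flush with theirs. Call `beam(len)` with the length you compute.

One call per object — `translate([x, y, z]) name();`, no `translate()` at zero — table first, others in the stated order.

table();
translate([991, 0, 0]) table();
translate([0, 0, 741]) beam(1742);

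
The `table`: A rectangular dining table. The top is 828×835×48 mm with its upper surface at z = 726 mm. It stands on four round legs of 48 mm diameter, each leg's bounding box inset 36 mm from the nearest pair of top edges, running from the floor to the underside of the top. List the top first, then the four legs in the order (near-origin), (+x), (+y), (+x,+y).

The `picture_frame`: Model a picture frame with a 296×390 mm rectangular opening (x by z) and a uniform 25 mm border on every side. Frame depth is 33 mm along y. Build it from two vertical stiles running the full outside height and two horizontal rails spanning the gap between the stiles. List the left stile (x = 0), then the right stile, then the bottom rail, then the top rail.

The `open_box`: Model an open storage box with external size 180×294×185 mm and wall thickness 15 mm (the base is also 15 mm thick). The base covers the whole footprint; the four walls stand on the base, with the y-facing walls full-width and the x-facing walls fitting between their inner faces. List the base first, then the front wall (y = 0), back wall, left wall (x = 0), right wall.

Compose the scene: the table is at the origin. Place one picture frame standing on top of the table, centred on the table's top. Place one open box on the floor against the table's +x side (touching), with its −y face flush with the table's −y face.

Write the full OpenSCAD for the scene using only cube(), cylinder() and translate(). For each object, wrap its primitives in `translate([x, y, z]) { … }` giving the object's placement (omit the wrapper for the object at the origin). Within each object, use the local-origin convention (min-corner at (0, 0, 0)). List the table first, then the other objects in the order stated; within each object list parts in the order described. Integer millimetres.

translate([0, 0, 678]) cube([828, 835, 48]);
translate([60, 60, 0]) cylinder(h = 678, r = 24);
translate([768, 60, 0]) cylinder(h = 678, r = 24);
translate([60, 775, 0]) cylinder(h = 678, r = 24);
translate([768, 775, 0]) cylinder(h = 678, r = 24);
translate([241, 401, 726]) {
  cube([25, 33, 440]);
  translate([321, 0, 0]) cube([25, 33, 440]);
  translate([25, 0, 0]) cube([296, 33, 25]);
  translate([25, 0, 415]) cube([296, 33, 25]);
}
translate([828, 0, 0]) {
  cube([180, 294, 15]);
  translate([0, 0, 15]) cube([180, 15, 170]);
  translate([0, 279, 15]) cube([180, 15, 170]);
  translate([0, 15, 15]) cube([15, 264, 170]);
  translate([165, 15, 15]) cube([15, 264, 170]);
}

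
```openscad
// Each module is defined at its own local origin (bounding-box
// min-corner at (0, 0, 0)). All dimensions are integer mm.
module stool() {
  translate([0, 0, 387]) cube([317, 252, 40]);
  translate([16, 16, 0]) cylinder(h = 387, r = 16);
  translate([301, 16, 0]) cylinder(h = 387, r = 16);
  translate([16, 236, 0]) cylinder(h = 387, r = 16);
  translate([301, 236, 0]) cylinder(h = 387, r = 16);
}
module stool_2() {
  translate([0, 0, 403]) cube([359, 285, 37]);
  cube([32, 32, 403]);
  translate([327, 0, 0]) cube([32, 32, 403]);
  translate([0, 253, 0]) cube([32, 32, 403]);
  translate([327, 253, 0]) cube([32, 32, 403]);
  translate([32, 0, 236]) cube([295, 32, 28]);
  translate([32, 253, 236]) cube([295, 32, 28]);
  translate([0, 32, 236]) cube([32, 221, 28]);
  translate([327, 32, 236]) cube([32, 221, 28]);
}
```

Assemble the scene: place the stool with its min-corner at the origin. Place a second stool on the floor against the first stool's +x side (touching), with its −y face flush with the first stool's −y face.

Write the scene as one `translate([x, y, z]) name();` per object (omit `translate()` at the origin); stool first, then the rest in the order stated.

stool();
translate([317, 0, 0]) stool_2();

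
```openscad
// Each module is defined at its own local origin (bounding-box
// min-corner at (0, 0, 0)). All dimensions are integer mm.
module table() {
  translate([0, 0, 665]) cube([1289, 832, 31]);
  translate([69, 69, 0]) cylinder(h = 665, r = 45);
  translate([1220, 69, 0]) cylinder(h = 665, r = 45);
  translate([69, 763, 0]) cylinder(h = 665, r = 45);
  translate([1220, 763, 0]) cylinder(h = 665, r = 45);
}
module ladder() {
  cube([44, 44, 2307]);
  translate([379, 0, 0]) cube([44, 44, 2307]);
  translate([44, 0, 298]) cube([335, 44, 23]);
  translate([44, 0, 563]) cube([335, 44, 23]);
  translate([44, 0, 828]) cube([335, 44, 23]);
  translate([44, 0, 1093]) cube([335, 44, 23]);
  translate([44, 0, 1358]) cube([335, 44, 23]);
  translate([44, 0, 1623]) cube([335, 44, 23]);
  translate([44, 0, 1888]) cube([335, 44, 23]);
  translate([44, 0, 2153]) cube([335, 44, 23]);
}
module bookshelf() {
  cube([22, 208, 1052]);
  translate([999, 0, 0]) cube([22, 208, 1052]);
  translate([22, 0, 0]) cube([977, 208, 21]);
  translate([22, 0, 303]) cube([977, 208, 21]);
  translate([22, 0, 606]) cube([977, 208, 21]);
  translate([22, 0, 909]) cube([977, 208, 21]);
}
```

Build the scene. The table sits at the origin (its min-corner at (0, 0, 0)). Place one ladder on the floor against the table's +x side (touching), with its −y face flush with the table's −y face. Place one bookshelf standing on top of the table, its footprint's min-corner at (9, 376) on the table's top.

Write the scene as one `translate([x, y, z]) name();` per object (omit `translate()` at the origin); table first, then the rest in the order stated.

table();
translate([1289, 0, 0]) ladder();
translate([9, 376, 696]) bookshelf();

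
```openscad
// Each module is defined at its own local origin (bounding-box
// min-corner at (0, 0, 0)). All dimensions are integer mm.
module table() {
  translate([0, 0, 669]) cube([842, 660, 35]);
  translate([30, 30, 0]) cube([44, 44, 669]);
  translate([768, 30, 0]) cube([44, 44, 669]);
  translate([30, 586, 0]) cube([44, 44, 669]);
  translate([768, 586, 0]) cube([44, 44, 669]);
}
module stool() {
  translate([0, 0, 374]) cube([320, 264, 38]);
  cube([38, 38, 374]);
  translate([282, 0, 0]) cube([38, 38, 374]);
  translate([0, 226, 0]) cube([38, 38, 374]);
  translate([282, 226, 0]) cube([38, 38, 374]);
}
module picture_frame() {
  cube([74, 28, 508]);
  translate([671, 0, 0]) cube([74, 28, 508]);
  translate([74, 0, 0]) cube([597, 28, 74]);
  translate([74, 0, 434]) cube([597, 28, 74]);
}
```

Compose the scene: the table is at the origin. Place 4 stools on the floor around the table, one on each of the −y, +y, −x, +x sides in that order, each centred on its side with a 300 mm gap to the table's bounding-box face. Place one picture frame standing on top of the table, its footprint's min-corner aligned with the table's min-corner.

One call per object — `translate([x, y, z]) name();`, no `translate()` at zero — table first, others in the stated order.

table();
translate([261, -564, 0]) stool();
translate([261, 960, 0]) stool();
translate([-620, 198, 0]) stool();
translate([1142, 198, 0]) stool();
translate([0, 0, 704]) picture_frame();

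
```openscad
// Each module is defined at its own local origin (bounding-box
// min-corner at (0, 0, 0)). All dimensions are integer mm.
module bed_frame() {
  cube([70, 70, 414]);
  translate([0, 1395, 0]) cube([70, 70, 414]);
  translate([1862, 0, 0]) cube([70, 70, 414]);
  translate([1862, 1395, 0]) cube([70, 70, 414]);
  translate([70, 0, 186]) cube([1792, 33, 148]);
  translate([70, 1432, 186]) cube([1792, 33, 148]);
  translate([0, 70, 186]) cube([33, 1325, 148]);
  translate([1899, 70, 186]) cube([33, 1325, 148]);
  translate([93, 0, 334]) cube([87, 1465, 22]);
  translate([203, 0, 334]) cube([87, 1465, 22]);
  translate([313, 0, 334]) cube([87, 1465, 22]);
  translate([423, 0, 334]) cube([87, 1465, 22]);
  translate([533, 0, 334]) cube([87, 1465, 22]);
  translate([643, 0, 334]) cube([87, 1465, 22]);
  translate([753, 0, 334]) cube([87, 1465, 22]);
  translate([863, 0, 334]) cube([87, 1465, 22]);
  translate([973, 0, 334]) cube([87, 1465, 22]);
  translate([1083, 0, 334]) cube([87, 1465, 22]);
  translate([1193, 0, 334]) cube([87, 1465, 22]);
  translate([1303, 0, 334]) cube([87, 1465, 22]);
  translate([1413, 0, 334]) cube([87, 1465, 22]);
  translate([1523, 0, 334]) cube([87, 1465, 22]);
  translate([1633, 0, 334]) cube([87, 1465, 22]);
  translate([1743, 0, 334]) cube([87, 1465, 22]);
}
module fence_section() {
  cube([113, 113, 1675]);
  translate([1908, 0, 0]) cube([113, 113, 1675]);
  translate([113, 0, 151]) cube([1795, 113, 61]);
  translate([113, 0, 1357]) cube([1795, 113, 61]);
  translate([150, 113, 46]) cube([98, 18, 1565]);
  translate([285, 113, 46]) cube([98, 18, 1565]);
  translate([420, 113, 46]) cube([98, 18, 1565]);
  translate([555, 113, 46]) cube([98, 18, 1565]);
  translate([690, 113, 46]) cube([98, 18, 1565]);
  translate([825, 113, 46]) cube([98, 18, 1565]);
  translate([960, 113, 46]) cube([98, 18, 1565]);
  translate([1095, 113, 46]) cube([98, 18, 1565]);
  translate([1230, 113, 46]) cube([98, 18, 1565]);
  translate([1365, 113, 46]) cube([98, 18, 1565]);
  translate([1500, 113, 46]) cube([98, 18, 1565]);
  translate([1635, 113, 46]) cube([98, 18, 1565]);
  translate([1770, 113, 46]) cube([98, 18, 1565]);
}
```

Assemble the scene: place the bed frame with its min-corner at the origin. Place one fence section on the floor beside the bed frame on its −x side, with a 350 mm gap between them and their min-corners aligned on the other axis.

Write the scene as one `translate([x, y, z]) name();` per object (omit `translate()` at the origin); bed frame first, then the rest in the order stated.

bed_frame();
translate([-2371, 0, 0]) fence_section();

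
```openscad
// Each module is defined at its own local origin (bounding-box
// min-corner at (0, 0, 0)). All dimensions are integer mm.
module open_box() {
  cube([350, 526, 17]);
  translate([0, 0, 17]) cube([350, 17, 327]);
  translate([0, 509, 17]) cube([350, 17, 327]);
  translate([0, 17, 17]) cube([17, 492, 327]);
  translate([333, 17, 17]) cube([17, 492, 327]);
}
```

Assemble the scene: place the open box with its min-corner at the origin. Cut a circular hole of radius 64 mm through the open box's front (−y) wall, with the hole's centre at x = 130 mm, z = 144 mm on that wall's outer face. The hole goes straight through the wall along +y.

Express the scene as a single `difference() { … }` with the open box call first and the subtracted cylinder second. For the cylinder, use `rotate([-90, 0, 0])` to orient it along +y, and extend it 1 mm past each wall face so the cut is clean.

difference() {
  open_box();
  translate([130, -1, 144]) rotate([-90, 0, 0]) cylinder(h = 19, r = 64);
}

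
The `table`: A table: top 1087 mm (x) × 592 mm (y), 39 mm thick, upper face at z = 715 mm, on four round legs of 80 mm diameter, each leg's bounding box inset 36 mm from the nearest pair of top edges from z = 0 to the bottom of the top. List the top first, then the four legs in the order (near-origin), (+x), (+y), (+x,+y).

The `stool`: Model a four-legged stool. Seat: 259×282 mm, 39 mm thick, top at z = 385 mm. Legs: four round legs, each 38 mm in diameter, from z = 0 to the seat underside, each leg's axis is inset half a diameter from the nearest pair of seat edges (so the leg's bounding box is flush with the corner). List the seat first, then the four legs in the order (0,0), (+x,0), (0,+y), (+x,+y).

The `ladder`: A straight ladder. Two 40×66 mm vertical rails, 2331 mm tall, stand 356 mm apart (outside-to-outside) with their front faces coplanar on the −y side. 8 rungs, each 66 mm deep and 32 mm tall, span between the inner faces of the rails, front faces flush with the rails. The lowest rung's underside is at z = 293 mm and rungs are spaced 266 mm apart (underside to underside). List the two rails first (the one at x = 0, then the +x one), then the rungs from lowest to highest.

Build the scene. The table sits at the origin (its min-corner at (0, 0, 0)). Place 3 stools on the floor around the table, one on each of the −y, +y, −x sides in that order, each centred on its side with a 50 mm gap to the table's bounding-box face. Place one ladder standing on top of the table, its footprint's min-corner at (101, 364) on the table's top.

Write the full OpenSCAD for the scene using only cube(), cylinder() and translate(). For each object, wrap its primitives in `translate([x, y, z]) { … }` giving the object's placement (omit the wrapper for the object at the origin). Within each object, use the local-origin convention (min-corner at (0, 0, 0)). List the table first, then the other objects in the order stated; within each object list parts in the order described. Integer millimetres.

translate([0, 0, 676]) cube([1087, 592, 39]);
translate([76, 76, 0]) cylinder(h = 676, r = 40);
translate([1011, 76, 0]) cylinder(h = 676, r = 40);
translate([76, 516, 0]) cylinder(h = 676, r = 40);
translate([1011, 516, 0]) cylinder(h = 676, r = 40);
translate([414, -332, 0]) {
  translate([0, 0, 346]) cube([259, 282, 39]);
  translate([19, 19, 0]) cylinder(h = 346, r = 19);
  translate([240, 19, 0]) cylinder(h = 346, r = 19);
  translate([19, 263, 0]) cylinder(h = 346, r = 19);
  translate([240, 263, 0]) cylinder(h = 346, r = 19);
}
translate([414, 642, 0]) {
  translate([0, 0, 346]) cube([259, 282, 39]);
  translate([19, 19, 0]) cylinder(h = 346, r = 19);
  translate([240, 19, 0]) cylinder(h = 346, r = 19);
  translate([19, 263, 0]) cylinder(h = 346, r = 19);
  translate([240, 263, 0]) cylinder(h = 346, r = 19);
}
translate([-309, 155, 0]) {
  translate([0, 0, 346]) cube([259, 282, 39]);
  translate([19, 19, 0]) cylinder(h = 346, r = 19);
  translate([240, 19, 0]) cylinder(h = 346, r = 19);
  translate([19, 263, 0]) cylinder(h = 346, r = 19);
  translate([240, 263, 0]) cylinder(h = 346, r = 19);
}
translate([101, 364, 715]) {
  cube([40, 66, 2331]);
  translate([316, 0, 0]) cube([40, 66, 2331]);
  translate([40, 0, 293]) cube([276, 66, 32]);
  translate([40, 0, 559]) cube([276, 66, 32]);
  translate([40, 0, 825]) cube([276, 66, 32]);
  translate([40, 0, 1091]) cube([276, 66, 32]);
  translate([40, 0, 1357]) cube([276, 66, 32]);
  translate([40, 0, 1623]) cube([276, 66, 32]);
  translate([40, 0, 1889]) cube([276, 66, 32]);
  translate([40, 0, 2155]) cube([276, 66, 32]);
}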